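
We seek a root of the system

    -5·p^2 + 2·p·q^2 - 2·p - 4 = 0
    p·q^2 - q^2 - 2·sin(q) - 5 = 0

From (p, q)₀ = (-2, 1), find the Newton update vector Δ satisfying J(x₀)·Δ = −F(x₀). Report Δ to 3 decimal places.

At (-2, 1): F = (-24.000, -9.68294).
Jacobian J = [[-10·p + 2·q^2 - 2, 4·p·q], [q^2, 2·p·q - 2·q - 2·cos(q)]].
At the point, J = [[20.000, -8.000], [1.000, -7.08060]] (det J = -133.61209).
Solving J·Δ = −F gives Δ = (0.692, -1.270).

(0.692, -1.270)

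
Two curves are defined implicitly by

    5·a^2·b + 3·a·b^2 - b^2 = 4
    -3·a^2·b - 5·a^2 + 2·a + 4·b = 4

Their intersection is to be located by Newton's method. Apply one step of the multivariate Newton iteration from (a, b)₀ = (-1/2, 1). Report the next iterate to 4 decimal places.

At (-1/2, 1): F = (-5.2500, -3.0000).
Jacobian J = [[10·a·b + 3·b^2, 5·a^2 + 6·a·b - 2·b], [-6·a·b - 10·a + 2, -3·a^2 + 4]].
At the point, J = [[-2.0000, -3.7500], [10.0000, 3.2500]] (det J = 31.0000).
Solving J·Δ = −F gives Δ = (0.9133, -1.8871).
Then the next iterate is (a, b)₁ = (0.4133, -0.8871).

(0.4133, -0.8871)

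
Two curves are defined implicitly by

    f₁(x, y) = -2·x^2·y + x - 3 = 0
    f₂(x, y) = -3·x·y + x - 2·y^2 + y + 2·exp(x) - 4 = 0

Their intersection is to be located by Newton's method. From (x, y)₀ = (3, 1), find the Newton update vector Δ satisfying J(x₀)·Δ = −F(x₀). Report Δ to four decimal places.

(-0.9048, -0.4471)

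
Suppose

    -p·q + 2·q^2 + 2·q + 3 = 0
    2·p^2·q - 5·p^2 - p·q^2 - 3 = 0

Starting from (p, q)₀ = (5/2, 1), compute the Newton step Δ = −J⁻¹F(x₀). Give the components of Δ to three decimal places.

(-2.446, -1.985)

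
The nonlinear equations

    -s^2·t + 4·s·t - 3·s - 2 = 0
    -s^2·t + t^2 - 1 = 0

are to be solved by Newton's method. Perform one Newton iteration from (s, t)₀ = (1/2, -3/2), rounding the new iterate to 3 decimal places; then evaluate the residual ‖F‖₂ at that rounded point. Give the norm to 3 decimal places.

1.091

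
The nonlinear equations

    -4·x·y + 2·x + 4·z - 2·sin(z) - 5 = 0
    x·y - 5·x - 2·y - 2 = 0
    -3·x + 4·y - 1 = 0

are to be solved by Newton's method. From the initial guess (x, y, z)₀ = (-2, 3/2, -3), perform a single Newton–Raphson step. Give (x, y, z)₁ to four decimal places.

At (-2, 3/2, -3): F = (-8.717760, 2.0000, 11.0000).
Jacobian J = [[-4·y + 2, -4·x, -2·cos(z) + 4], [y - 5, x - 2, 0], [-3, 4, 0]].
At the point, J = [[-4.0000, 8.0000, 5.979985], [-3.5000, -4.0000, 0.0000], [-3.0000, 4.0000, 0.0000]] (det J = -155.479610).
Solving J·Δ = −F gives Δ = (2.0000, -1.2500, 4.4679).
Then the next iterate is (x, y, z)₁ = (0.0000, 0.2500, 1.4679).

(0.0000, 0.2500, 1.4679)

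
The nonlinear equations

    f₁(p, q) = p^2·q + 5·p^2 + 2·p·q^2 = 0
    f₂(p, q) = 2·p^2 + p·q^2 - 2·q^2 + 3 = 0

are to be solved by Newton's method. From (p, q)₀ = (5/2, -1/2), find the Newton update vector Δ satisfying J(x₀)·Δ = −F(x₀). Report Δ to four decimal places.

(-1.4075, 2.3972)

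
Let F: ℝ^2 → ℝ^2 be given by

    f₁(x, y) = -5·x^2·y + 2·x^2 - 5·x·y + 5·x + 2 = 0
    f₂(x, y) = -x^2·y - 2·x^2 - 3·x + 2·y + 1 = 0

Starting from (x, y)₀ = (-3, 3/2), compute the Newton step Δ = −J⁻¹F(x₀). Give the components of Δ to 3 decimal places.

(0.842, -0.477)

At (-3, 3/2): F = (-40.000, -18.500).
Jacobian J = [[-10·x·y + 4·x - 5·y + 5, -5·x^2 - 5·x], [-2·x·y - 4·x - 3, -x^2 + 2]].
At the point, J = [[30.500, -30.000], [18.000, -7.000]] (det J = 326.500).
Solving J·Δ = −F gives Δ = (0.842, -0.477).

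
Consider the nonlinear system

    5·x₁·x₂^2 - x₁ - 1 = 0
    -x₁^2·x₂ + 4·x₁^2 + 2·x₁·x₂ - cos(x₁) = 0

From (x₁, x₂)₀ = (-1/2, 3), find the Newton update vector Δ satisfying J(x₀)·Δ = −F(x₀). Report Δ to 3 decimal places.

At (-1/2, 3): F = (-23.000, -3.62758).
Jacobian J = [[5·x₂^2 - 1, 10·x₁·x₂], [-2·x₁·x₂ + 8·x₁ + 2·x₂ + sin(x₁), -x₁^2 + 2·x₁]].
At the point, J = [[44.000, -15.000], [4.52057, -1.250]] (det J = 12.80862).
Solving J·Δ = −F gives Δ = (2.004, 4.344).

(2.004, 4.344)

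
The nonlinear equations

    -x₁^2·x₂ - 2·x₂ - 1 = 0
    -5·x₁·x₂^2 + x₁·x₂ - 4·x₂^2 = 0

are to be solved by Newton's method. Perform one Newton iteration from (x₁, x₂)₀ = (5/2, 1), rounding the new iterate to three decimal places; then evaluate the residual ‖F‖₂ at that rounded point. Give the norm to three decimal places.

5.358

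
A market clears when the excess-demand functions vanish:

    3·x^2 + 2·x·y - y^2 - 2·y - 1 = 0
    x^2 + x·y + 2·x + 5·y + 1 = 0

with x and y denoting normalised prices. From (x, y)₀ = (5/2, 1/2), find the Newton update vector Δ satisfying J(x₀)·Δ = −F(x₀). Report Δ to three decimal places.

At (5/2, 1/2): F = (19.000, 16.000).
Jacobian J = [[6·x + 2·y, 2·x - 2·y - 2], [2·x + y + 2, x + 5]].
At the point, J = [[16.000, 2.000], [7.500, 7.500]] (det J = 105.000).
Solving J·Δ = −F gives Δ = (-1.052, -1.081).

(-1.052, -1.081)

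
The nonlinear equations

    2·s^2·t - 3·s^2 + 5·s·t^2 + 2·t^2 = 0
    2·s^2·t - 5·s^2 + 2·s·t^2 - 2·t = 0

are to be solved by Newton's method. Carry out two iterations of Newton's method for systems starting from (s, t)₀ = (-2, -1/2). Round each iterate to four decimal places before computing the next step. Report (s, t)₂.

(-0.6053, -0.2301)

At (-2, -1/2): F = (-18.0000, -24.0000).
Jacobian J = [[4·s·t - 6·s + 5·t^2, 2·s^2 + 10·s·t + 4·t], [4·s·t - 10·s + 2·t^2, 2·s^2 + 4·s·t - 2]].
At the point, J = [[17.2500, 16.0000], [24.5000, 10.0000]] (det J = -219.5000).
Solving J·Δ = −F gives Δ = (0.9294, 0.1230).
Then the next iterate is (s, t)₁ = (-1.0706, -0.3770).
Round to (-1.0706, -0.3770) and repeat: F = (-4.779335, -6.145471), J = [[8.748710, 4.820531], [12.604723, 1.906834]].
Δ = (0.4653, 0.1469), so (s, t)₂ = (-0.6053, -0.2301).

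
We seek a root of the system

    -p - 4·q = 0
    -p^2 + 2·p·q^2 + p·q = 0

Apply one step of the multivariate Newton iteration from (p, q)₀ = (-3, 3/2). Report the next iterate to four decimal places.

At (-3, 3/2): F = (-3.0000, -27.0000).
Jacobian J = [[-1, -4], [-2·p + 2·q^2 + q, 4·p·q + p]].
At the point, J = [[-1.0000, -4.0000], [12.0000, -21.0000]] (det J = 69.0000).
Solving J·Δ = −F gives Δ = (0.6522, -0.9130).
Then the next iterate is (p, q)₁ = (-2.3478, 0.5870).

(-2.3478, 0.5870)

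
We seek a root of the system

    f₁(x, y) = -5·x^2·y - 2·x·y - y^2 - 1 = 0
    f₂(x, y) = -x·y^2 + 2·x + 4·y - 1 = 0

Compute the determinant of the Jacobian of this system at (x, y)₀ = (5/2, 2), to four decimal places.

J = [[-10·x·y - 2·y, -5·x^2 - 2·x - 2·y], [-y^2 + 2, -2·x·y + 4]].
At the point, J = [[-54.0000, -40.2500], [-2.0000, -6.0000]].
det J = 243.5000.

243.5000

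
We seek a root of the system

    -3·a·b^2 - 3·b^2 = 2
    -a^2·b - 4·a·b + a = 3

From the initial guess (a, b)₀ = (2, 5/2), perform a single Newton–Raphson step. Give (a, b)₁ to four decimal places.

(0.8952, 1.6659)

At (2, 5/2): F = (-58.2500, -31.0000).
Jacobian J = [[-3·b^2, -6·a·b - 6·b], [-2·a·b - 4·b + 1, -a^2 - 4·a]].
At the point, J = [[-18.7500, -45.0000], [-19.0000, -12.0000]] (det J = -630.0000).
Solving J·Δ = −F gives Δ = (-1.1048, -0.8341).
Then the next iterate is (a, b)₁ = (0.8952, 1.6659).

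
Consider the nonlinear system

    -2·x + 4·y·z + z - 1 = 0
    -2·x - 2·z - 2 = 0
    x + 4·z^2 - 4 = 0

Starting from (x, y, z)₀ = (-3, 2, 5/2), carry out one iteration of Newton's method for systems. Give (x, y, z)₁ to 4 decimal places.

At (-3, 2, 5/2): F = (27.5000, -1.0000, 18.0000).
Jacobian J = [[-2, 4·z, 4·y + 1], [-2, 0, -2], [1, 0, 8·z]].
At the point, J = [[-2.0000, 10.0000, 9.0000], [-2.0000, 0.0000, -2.0000], [1.0000, 0.0000, 20.0000]] (det J = 380.0000).
Solving J·Δ = −F gives Δ = (0.4211, -1.8368, -0.9211).
Then the next iterate is (x, y, z)₁ = (-2.5789, 0.1632, 1.5789).

(-2.5789, 0.1632, 1.5789)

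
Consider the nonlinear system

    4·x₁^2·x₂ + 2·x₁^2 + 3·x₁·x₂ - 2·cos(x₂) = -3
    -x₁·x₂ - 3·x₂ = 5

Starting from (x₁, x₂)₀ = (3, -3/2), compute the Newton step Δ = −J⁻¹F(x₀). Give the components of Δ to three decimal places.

(-1.013, 0.414)

At (3, -3/2): F = (-46.64147, 4.000).
Jacobian J = [[8·x₁·x₂ + 4·x₁ + 3·x₂, 4·x₁^2 + 3·x₁ + 2·sin(x₂)], [-x₂, -x₁ - 3]].
At the point, J = [[-28.500, 43.00501], [1.500, -6.000]] (det J = 106.49248).
Solving J·Δ = −F gives Δ = (-1.013, 0.414).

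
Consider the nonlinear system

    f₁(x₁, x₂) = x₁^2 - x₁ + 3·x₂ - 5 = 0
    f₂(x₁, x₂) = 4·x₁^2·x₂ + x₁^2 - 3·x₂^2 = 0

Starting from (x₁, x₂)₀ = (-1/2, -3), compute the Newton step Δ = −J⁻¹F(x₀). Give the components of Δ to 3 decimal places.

At (-1/2, -3): F = (-13.250, -29.750).
Jacobian J = [[2·x₁ - 1, 3], [8·x₁·x₂ + 2·x₁, 4·x₁^2 - 6·x₂]].
At the point, J = [[-2.000, 3.000], [11.000, 19.000]] (det J = -71.000).
Solving J·Δ = −F gives Δ = (-2.289, 2.891).

(-2.289, 2.891)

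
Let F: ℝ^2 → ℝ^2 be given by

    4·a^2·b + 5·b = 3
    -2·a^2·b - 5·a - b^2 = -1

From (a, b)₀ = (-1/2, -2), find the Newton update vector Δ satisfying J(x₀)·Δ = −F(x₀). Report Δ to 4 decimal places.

(0.6768, 1.5976)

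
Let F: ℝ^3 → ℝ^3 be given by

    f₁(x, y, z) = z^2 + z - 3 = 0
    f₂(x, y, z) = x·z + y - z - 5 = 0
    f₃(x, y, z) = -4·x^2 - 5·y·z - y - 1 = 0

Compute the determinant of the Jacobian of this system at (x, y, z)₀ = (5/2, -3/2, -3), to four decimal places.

J = [[0, 0, 2·z + 1], [z, 1, x - 1], [-8·x, -5·z - 1, -5·y]].
At the point, J = [[0.0000, 0.0000, -5.0000], [-3.0000, 1.0000, 1.5000], [-20.0000, 14.0000, 7.5000]].
det J = 110.0000.

110.0000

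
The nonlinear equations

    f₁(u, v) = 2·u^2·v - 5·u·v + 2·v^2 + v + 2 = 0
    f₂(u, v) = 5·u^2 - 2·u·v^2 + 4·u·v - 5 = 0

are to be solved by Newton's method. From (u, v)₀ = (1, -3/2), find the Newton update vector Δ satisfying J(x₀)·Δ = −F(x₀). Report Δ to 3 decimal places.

At (1, -3/2): F = (9.500, -10.500).
Jacobian J = [[4·u·v - 5·v, 2·u^2 - 5·u + 4·v + 1], [10·u - 2·v^2 + 4·v, -4·u·v + 4·u]].
At the point, J = [[1.500, -8.000], [-0.500, 10.000]] (det J = 11.000).
Solving J·Δ = −F gives Δ = (-1.000, 1.000).

(-1.000, 1.000)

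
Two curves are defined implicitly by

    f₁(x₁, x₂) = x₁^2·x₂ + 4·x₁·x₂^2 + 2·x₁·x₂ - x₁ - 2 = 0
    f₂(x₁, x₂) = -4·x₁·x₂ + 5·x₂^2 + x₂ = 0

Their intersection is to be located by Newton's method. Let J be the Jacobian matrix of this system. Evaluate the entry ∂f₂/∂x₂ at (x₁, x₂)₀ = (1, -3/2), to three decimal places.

-18.000

∂f₂/∂x₂ = -4·x₁ + 10·x₂ + 1.
At (1, -3/2) this is -18.000.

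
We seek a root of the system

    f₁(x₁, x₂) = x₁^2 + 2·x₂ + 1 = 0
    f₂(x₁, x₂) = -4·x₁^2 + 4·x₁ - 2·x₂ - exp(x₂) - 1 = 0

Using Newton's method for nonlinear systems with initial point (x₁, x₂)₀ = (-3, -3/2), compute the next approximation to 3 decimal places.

(-1.198, 0.407)

At (-3, -3/2): F = (7.000, -46.22313).
Jacobian J = [[2·x₁, 2], [-8·x₁ + 4, -exp(x₂) - 2]].
At the point, J = [[-6.000, 2.000], [28.000, -2.22313]] (det J = -42.66122).
Solving J·Δ = −F gives Δ = (1.802, 1.907).
Then the next iterate is (x₁, x₂)₁ = (-1.198, 0.407).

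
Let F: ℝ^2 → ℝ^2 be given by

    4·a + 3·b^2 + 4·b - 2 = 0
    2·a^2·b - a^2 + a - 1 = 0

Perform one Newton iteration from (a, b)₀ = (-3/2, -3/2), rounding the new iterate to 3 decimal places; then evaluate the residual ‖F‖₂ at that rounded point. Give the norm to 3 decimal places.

2.512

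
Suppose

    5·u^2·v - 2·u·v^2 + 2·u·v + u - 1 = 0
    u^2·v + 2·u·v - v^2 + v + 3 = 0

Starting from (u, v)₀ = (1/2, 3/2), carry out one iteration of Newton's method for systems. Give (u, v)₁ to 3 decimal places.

(1.900, 15.400)

At (1/2, 3/2): F = (0.625, 4.125).
Jacobian J = [[10·u·v - 2·v^2 + 2·v + 1, 5·u^2 - 4·u·v + 2·u], [2·u·v + 2·v, u^2 + 2·u - 2·v + 1]].
At the point, J = [[7.000, -0.750], [4.500, -0.750]] (det J = -1.875).
Solving J·Δ = −F gives Δ = (1.400, 13.900).
Then the next iterate is (u, v)₁ = (1.900, 15.400).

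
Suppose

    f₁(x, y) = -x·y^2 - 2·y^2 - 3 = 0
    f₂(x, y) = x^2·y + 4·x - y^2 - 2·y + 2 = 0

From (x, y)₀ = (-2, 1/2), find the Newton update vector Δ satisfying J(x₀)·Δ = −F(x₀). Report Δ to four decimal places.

(-12.0000, 29.2500)

At (-2, 1/2): F = (-3.0000, -5.2500).
Jacobian J = [[-y^2, -2·x·y - 4·y], [2·x·y + 4, x^2 - 2·y - 2]].
At the point, J = [[-0.2500, 0.0000], [2.0000, 1.0000]] (det J = -0.2500).
Solving J·Δ = −F gives Δ = (-12.0000, 29.2500).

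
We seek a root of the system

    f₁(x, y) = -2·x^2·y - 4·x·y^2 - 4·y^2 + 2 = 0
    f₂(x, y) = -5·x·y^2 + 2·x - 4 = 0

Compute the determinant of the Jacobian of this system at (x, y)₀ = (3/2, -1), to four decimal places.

76.5000

J = [[-4·x·y - 4·y^2, -2·x^2 - 8·x·y - 8·y], [-5·y^2 + 2, -10·x·y]].
At the point, J = [[2.0000, 15.5000], [-3.0000, 15.0000]].
det J = 76.5000.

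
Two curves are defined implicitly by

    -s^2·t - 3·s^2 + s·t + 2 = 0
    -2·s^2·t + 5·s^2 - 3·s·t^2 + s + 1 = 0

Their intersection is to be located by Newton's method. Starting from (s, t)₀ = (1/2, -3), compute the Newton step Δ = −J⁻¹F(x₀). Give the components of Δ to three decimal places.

At (1/2, -3): F = (0.500, -9.250).
Jacobian J = [[-2·s·t - 6·s + t, -s^2 + s], [-4·s·t + 10·s - 3·t^2 + 1, -2·s^2 - 6·s·t]].
At the point, J = [[-3.000, 0.250], [-15.000, 8.500]] (det J = -21.750).
Solving J·Δ = −F gives Δ = (0.302, 1.621).

(0.302, 1.621)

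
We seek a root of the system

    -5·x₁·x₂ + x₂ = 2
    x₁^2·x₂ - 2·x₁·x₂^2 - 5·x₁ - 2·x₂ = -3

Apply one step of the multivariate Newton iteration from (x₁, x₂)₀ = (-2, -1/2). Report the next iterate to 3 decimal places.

At (-2, -1/2): F = (-7.500, 13.000).
Jacobian J = [[-5·x₂, -5·x₁ + 1], [2·x₁·x₂ - 2·x₂^2 - 5, x₁^2 - 4·x₁·x₂ - 2]].
At the point, J = [[2.500, 11.000], [-3.500, -2.000]] (det J = 33.500).
Solving J·Δ = −F gives Δ = (3.821, -0.187).
Then the next iterate is (x₁, x₂)₁ = (1.821, -0.687).

(1.821, -0.687)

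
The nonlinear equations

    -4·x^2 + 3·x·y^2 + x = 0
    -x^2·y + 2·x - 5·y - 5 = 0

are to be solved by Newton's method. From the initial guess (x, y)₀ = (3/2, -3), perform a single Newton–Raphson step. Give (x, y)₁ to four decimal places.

At (3/2, -3): F = (33.0000, 19.7500).
Jacobian J = [[-8·x + 3·y^2 + 1, 6·x·y], [-2·x·y + 2, -x^2 - 5]].
At the point, J = [[16.0000, -27.0000], [11.0000, -7.2500]] (det J = 181.0000).
Solving J·Δ = −F gives Δ = (-1.6243, 0.2597).
Then the next iterate is (x, y)₁ = (-0.1243, -2.7403).

(-0.1243, -2.7403)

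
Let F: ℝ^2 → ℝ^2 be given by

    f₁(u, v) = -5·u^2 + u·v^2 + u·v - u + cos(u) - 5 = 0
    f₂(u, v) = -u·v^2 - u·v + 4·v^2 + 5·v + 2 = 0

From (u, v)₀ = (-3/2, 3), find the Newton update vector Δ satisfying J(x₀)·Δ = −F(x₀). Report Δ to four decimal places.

(0.5799, -1.6213)

At (-3/2, 3): F = (-32.679263, 71.0000).
Jacobian J = [[-10·u + v^2 + v - sin(u) - 1, 2·u·v + u], [-v^2 - v, -2·u·v - u + 8·v + 5]].
At the point, J = [[26.997495, -10.5000], [-12.0000, 39.5000]] (det J = 940.401052).
Solving J·Δ = −F gives Δ = (0.5799, -1.6213).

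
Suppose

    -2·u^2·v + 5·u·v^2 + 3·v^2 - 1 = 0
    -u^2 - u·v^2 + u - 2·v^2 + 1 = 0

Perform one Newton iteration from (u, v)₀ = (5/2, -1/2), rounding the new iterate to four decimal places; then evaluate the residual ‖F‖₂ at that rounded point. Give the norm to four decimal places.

At (5/2, -1/2): F = (9.1250, -3.8750).
Jacobian J = [[-4·u·v + 5·v^2, -2·u^2 + 10·u·v + 6·v], [-2·u - v^2 + 1, -2·u·v - 4·v]].
At the point, J = [[6.2500, -28.0000], [-4.2500, 4.5000]] (det J = -90.8750).
Solving J·Δ = −F gives Δ = (-0.7421, 0.1602).
Then the next iterate is (u, v)₁ = (1.7579, -0.3398).
Re-evaluating at (1.7579, -0.3398): F = (2.461372, -0.766215), so ‖F‖₂ = 2.5779.

2.5779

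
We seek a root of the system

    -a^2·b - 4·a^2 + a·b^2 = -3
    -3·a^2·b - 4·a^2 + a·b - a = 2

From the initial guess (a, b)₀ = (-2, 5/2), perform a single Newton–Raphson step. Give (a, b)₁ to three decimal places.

At (-2, 5/2): F = (-35.500, -51.000).
Jacobian J = [[-2·a·b - 8·a + b^2, -a^2 + 2·a·b], [-6·a·b - 8·a + b - 1, -3·a^2 + a]].
At the point, J = [[32.250, -14.000], [47.500, -14.000]] (det J = 213.500).
Solving J·Δ = −F gives Δ = (1.016, -0.194).
Then the next iterate is (a, b)₁ = (-0.984, 2.306).

(-0.984, 2.306)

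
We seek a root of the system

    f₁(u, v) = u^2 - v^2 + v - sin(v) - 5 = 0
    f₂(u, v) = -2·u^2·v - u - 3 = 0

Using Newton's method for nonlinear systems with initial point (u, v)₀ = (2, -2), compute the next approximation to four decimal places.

(1.9042, -0.8047)

At (2, -2): F = (-6.090703, 11.0000).
Jacobian J = [[2·u, -2·v - cos(v) + 1], [-4·u·v - 1, -2·u^2]].
At the point, J = [[4.0000, 5.416147], [15.0000, -8.0000]] (det J = -113.242203).
Solving J·Δ = −F gives Δ = (-0.0958, 1.1953).
Then the next iterate is (u, v)₁ = (1.9042, -0.8047).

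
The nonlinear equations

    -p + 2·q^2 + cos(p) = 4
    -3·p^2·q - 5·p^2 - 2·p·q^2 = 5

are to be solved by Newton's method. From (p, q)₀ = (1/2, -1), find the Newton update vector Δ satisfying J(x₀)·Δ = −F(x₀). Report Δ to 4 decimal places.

(-1.5703, 0.1752)

At (1/2, -1): F = (-1.622417, -6.5000).
Jacobian J = [[-sin(p) - 1, 4·q], [-6·p·q - 10·p - 2·q^2, -3·p^2 - 4·p·q]].
At the point, J = [[-1.479426, -4.0000], [-4.0000, 1.2500]] (det J = -17.849282).
Solving J·Δ = −F gives Δ = (-1.5703, 0.1752).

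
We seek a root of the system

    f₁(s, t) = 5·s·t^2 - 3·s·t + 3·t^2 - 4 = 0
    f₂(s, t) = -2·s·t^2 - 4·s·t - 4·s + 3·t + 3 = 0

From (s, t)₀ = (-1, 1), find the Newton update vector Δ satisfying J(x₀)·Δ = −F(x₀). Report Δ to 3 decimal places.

At (-1, 1): F = (-3.000, 16.000).
Jacobian J = [[5·t^2 - 3·t, 10·s·t - 3·s + 6·t], [-2·t^2 - 4·t - 4, -4·s·t - 4·s + 3]].
At the point, J = [[2.000, -1.000], [-10.000, 11.000]] (det J = 12.000).
Solving J·Δ = −F gives Δ = (1.417, -0.167).

(1.417, -0.167)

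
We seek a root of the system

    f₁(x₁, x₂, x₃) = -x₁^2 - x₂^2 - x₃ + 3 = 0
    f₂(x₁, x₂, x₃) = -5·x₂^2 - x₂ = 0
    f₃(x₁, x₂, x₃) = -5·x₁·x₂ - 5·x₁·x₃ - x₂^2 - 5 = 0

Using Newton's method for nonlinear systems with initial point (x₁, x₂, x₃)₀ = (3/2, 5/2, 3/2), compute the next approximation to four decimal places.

At (3/2, 5/2, 3/2): F = (-7.0000, -33.7500, -41.2500).
Jacobian J = [[-2·x₁, -2·x₂, -1], [0, -10·x₂ - 1, 0], [-5·x₂ - 5·x₃, -5·x₁ - 2·x₂, -5·x₁]].
At the point, J = [[-3.0000, -5.0000, -1.0000], [0.0000, -26.0000, 0.0000], [-20.0000, -12.5000, -7.5000]] (det J = -65.0000).
Solving J·Δ = −F gives Δ = (8.4808, -1.2981, -25.9519).
Then the next iterate is (x₁, x₂, x₃)₁ = (9.9808, 1.2019, -24.4519).

(9.9808, 1.2019, -24.4519)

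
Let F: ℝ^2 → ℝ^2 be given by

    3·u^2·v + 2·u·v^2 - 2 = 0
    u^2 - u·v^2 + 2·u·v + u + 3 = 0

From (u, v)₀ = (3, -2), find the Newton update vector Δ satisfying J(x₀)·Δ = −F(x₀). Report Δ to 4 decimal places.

(-1.0958, 0.4391)

At (3, -2): F = (-32.0000, -9.0000).
Jacobian J = [[6·u·v + 2·v^2, 3·u^2 + 4·u·v], [2·u - v^2 + 2·v + 1, -2·u·v + 2·u]].
At the point, J = [[-28.0000, 3.0000], [-1.0000, 18.0000]] (det J = -501.0000).
Solving J·Δ = −F gives Δ = (-1.0958, 0.4391).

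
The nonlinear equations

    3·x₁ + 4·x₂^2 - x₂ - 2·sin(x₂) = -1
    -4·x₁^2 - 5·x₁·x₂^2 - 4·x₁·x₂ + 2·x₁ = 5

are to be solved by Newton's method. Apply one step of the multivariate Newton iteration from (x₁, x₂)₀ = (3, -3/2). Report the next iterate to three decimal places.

(3.291, 0.278)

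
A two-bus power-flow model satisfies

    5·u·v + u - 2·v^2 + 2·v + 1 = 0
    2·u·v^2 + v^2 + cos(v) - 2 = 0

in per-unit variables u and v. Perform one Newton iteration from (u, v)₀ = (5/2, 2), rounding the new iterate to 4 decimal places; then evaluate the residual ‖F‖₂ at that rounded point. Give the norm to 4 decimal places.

4.1013

At (5/2, 2): F = (24.5000, 21.583853).
Jacobian J = [[5·v + 1, 5·u - 4·v + 2], [2·v^2, 4·u·v + 2·v - sin(v)]].
At the point, J = [[11.0000, 6.5000], [8.0000, 23.090703]] (det J = 201.997728).
Solving J·Δ = −F gives Δ = (-2.1061, -0.2051).
Then the next iterate is (u, v)₁ = (0.3939, 1.7949).
Re-evaluating at (0.3939, 1.7949): F = (2.075424, 3.537462), so ‖F‖₂ = 4.1013.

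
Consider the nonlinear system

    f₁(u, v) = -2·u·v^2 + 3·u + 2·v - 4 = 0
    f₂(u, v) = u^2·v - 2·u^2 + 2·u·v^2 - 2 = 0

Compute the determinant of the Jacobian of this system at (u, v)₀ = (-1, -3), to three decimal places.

85.000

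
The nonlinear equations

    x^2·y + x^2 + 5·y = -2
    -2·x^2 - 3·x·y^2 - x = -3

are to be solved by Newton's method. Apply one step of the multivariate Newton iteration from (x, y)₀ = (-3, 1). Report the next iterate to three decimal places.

(-1.500, 0.500)

At (-3, 1): F = (25.000, -3.000).
Jacobian J = [[2·x·y + 2·x, x^2 + 5], [-4·x - 3·y^2 - 1, -6·x·y]].
At the point, J = [[-12.000, 14.000], [8.000, 18.000]] (det J = -328.000).
Solving J·Δ = −F gives Δ = (1.500, -0.500).
Then the next iterate is (x, y)₁ = (-1.500, 0.500).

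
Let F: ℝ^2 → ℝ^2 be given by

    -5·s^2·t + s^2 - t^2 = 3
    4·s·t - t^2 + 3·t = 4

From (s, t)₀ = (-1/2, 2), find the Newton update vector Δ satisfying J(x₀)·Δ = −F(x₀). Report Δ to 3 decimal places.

(0.250, -1.333)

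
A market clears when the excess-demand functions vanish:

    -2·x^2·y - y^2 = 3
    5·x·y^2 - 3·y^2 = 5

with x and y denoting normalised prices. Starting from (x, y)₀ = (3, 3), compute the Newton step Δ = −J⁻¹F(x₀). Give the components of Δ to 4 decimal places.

(-1.5079, -0.4881)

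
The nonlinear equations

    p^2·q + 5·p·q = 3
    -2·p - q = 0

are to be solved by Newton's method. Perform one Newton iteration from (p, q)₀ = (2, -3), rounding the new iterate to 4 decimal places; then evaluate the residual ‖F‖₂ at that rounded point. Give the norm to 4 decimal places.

13.1930

At (2, -3): F = (-45.0000, -1.0000).
Jacobian J = [[2·p·q + 5·q, p^2 + 5·p], [-2, -1]].
At the point, J = [[-27.0000, 14.0000], [-2.0000, -1.0000]] (det J = 55.0000).
Solving J·Δ = −F gives Δ = (-1.0727, 1.1455).
Then the next iterate is (p, q)₁ = (0.9273, -1.8545).
Re-evaluating at (0.9273, -1.8545): F = (-13.193047, -0.0001), so ‖F‖₂ = 13.1930.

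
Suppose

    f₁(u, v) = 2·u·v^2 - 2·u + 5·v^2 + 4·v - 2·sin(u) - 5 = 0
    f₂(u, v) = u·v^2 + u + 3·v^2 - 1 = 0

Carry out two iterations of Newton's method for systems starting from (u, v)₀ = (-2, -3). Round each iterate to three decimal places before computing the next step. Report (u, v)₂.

(-0.656, -0.583)

At (-2, -3): F = (-2.18141, 6.000).
Jacobian J = [[2·v^2 - 2·cos(u) - 2, 4·u·v + 10·v + 4], [v^2 + 1, 2·u·v + 6·v]].
At the point, J = [[16.83229, -2.000], [10.000, -6.000]] (det J = -80.99376).
Solving J·Δ = −F gives Δ = (0.310, 1.516).
Then the next iterate is (u, v)₁ = (-1.690, -1.484).
Round to (-1.690, -1.484) and repeat: F = (-2.00254, 0.19496), J = [[2.64236, -0.80816], [3.20226, -3.88808]].
Δ = (1.034, 0.901), so (u, v)₂ = (-0.656, -0.583).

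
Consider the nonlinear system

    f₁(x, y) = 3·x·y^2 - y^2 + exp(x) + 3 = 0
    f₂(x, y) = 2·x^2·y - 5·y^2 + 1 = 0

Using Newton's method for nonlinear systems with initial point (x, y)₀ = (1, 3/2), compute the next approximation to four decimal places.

At (1, 3/2): F = (10.218282, -7.2500).
Jacobian J = [[3·y^2 + exp(x), 6·x·y - 2·y], [4·x·y, 2·x^2 - 10·y]].
At the point, J = [[9.468282, 6.0000], [6.0000, -13.0000]] (det J = -159.087664).
Solving J·Δ = −F gives Δ = (-0.5616, -0.8169).
Then the next iterate is (x, y)₁ = (0.4384, 0.6831).

(0.4384, 0.6831)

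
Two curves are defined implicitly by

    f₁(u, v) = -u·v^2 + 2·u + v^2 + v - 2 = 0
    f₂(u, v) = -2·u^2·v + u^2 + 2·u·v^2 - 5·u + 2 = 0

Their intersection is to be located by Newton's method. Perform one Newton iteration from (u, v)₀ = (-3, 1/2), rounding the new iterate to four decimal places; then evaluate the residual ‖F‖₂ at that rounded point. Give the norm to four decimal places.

2.6220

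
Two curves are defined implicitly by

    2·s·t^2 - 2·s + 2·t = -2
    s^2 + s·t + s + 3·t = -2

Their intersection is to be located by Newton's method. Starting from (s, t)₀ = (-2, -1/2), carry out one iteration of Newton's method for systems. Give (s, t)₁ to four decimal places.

(-1.1282, -0.9487)

At (-2, -1/2): F = (4.0000, 3.5000).
Jacobian J = [[2·t^2 - 2, 4·s·t + 2], [2·s + t + 1, s + 3]].
At the point, J = [[-1.5000, 6.0000], [-3.5000, 1.0000]] (det J = 19.5000).
Solving J·Δ = −F gives Δ = (0.8718, -0.4487).
Then the next iterate is (s, t)₁ = (-1.1282, -0.9487).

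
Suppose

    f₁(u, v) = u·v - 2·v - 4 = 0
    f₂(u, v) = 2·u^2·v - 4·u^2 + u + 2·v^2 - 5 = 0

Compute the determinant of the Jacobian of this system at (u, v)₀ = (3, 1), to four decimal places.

J = [[v, u - 2], [4·u·v - 8·u + 1, 2·u^2 + 4·v]].
At the point, J = [[1.0000, 1.0000], [-11.0000, 22.0000]].
det J = 33.0000.

33.0000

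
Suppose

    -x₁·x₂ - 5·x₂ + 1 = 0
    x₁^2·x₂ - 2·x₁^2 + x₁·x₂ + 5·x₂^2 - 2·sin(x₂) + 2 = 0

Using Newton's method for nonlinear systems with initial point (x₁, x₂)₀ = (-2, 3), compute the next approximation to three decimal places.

(-3.312, 1.645)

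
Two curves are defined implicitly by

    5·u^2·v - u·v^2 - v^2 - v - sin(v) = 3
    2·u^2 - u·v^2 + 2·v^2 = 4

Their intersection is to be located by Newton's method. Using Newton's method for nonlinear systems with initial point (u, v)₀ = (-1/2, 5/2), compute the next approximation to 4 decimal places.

At (-1/2, 5/2): F = (-6.098472, 12.1250).
Jacobian J = [[10·u·v - v^2, 5·u^2 - 2·u·v - 2·v - cos(v) - 1], [4·u - v^2, -2·u·v + 4·v]].
At the point, J = [[-18.7500, -1.448856], [-8.2500, 12.5000]] (det J = -246.328065).
Solving J·Δ = −F gives Δ = (-0.2382, -1.1272).
Then the next iterate is (u, v)₁ = (-0.7382, 1.3728).

(-0.7382, 1.3728)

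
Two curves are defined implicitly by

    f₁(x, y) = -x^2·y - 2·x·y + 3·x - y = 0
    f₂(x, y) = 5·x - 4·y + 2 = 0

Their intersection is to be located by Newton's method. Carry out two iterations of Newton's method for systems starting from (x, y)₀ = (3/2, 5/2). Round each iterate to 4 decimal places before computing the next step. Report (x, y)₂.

At (3/2, 5/2): F = (-11.1250, -0.5000).
Jacobian J = [[-2·x·y - 2·y + 3, -x^2 - 2·x - 1], [5, -4]].
At the point, J = [[-9.5000, -6.2500], [5.0000, -4.0000]] (det J = 69.2500).
Solving J·Δ = −F gives Δ = (-0.5975, -0.8718).
Then the next iterate is (x, y)₁ = (0.9025, 1.6282).
Round to (0.9025, 1.6282) and repeat: F = (-3.185780, -0.0003), J = [[-3.195301, -3.619506], [5.0000, -4.0000]].
Δ = (-0.4126, -0.5159), so (x, y)₂ = (0.4899, 1.1123).

(0.4899, 1.1123)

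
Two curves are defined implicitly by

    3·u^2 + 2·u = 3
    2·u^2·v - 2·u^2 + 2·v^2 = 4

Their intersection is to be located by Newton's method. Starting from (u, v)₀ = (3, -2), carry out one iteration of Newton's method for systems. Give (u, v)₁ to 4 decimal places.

(1.5000, -2.4000)

At (3, -2): F = (30.0000, -50.0000).
Jacobian J = [[6·u + 2, 0], [4·u·v - 4·u, 2·u^2 + 4·v]].
At the point, J = [[20.0000, 0.0000], [-36.0000, 10.0000]] (det J = 200.0000).
Solving J·Δ = −F gives Δ = (-1.5000, -0.4000).
Then the next iterate is (u, v)₁ = (1.5000, -2.4000).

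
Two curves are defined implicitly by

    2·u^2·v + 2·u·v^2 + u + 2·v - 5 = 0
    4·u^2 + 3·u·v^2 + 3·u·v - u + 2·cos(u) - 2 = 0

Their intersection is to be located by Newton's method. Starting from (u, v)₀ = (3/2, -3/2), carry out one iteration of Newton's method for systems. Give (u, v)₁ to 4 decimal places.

At (3/2, -3/2): F = (-6.5000, 9.016474).
Jacobian J = [[4·u·v + 2·v^2 + 1, 2·u^2 + 4·u·v + 2], [8·u + 3·v^2 + 3·v - 2·sin(u) - 1, 6·u·v + 3·u]].
At the point, J = [[-3.5000, -2.5000], [11.255010, -9.0000]] (det J = 59.637525).
Solving J·Δ = −F gives Δ = (-1.3589, -0.6975).
Then the next iterate is (u, v)₁ = (0.1411, -2.1975).

(0.1411, -2.1975)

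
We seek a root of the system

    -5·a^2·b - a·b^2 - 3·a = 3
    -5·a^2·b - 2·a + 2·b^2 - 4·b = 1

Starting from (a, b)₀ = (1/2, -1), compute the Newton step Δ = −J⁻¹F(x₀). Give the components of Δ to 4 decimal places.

At (1/2, -1): F = (-3.7500, 5.2500).
Jacobian J = [[-10·a·b - b^2 - 3, -5·a^2 - 2·a·b], [-10·a·b - 2, -5·a^2 + 4·b - 4]].
At the point, J = [[1.0000, -0.2500], [3.0000, -9.2500]] (det J = -8.5000).
Solving J·Δ = −F gives Δ = (4.2353, 1.9412).

(4.2353, 1.9412)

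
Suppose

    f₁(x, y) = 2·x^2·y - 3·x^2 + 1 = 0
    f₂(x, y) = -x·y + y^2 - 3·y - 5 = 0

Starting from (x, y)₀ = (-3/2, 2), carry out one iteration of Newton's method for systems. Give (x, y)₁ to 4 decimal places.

(-18.9167, -10.3333)

At (-3/2, 2): F = (3.2500, -4.0000).
Jacobian J = [[4·x·y - 6·x, 2·x^2], [-y, -x + 2·y - 3]].
At the point, J = [[-3.0000, 4.5000], [-2.0000, 2.5000]] (det J = 1.5000).
Solving J·Δ = −F gives Δ = (-17.4167, -12.3333).
Then the next iterate is (x, y)₁ = (-18.9167, -10.3333).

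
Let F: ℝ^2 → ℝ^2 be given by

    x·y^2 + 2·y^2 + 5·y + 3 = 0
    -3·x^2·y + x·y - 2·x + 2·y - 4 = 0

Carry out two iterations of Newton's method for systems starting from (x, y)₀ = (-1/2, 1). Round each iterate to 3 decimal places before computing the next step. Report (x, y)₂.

(16.273, -1.920)

At (-1/2, 1): F = (9.500, -2.250).
Jacobian J = [[y^2, 2·x·y + 4·y + 5], [-6·x·y + y - 2, -3·x^2 + x + 2]].
At the point, J = [[1.000, 8.000], [2.000, 0.750]] (det J = -15.250).
Solving J·Δ = −F gives Δ = (1.648, -1.393).
Then the next iterate is (x, y)₁ = (1.148, -0.393).
Round to (1.148, -0.393) and repeat: F = (1.52121, -5.97936), J = [[0.15445, 2.52567], [0.31398, -0.80571]].
Δ = (15.125, -1.527), so (x, y)₂ = (16.273, -1.920).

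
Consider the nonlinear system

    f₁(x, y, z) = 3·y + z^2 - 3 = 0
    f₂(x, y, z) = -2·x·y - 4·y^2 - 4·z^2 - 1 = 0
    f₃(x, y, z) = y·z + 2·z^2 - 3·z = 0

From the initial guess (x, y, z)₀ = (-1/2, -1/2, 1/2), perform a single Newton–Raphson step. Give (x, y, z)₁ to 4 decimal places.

At (-1/2, -1/2, 1/2): F = (-4.2500, -3.5000, -1.2500).
Jacobian J = [[0, 3, 2·z], [-2·y, -2·x - 8·y, -8·z], [0, z, y + 4·z - 3]].
At the point, J = [[0.0000, 3.0000, 1.0000], [1.0000, 5.0000, -4.0000], [0.0000, 0.5000, -1.5000]] (det J = 5.0000).
Solving J·Δ = −F gives Δ = (-5.4250, 1.5250, -0.3250).
Then the next iterate is (x, y, z)₁ = (-5.9250, 1.0250, 0.1750).

(-5.9250, 1.0250, 0.1750)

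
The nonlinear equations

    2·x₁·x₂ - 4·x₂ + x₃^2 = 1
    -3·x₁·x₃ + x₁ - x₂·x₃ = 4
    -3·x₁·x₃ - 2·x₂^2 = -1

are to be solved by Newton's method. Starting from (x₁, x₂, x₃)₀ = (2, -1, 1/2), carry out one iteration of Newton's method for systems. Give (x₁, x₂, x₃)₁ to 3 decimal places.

At (2, -1, 1/2): F = (-0.750, -4.500, -4.000).
Jacobian J = [[2·x₂, 2·x₁ - 4, 2·x₃], [-3·x₃ + 1, -x₃, -3·x₁ - x₂], [-3·x₃, -4·x₂, -3·x₁]].
At the point, J = [[-2.000, 0.000, 1.000], [-0.500, -0.500, -5.000], [-1.500, 4.000, -6.000]] (det J = -48.750).
Solving J·Δ = −F gives Δ = (-0.764, -0.454, -0.778).
Then the next iterate is (x₁, x₂, x₃)₁ = (1.236, -1.454, -0.278).

(1.236, -1.454, -0.278)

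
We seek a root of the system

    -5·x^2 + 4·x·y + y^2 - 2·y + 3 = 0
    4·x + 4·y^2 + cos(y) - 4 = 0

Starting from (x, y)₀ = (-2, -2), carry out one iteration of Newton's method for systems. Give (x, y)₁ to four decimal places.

(-2.4434, -1.8800)

At (-2, -2): F = (7.0000, 3.583853).
Jacobian J = [[-10·x + 4·y, 4·x + 2·y - 2], [4, 8·y - sin(y)]].
At the point, J = [[12.0000, -14.0000], [4.0000, -15.090703]] (det J = -125.088431).
Solving J·Δ = −F gives Δ = (-0.4434, 0.1200).
Then the next iterate is (x, y)₁ = (-2.4434, -1.8800).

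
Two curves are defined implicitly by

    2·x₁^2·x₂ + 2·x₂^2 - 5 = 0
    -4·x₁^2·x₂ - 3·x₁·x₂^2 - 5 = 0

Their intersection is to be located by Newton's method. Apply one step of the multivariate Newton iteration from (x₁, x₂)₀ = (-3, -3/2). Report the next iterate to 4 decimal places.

At (-3, -3/2): F = (-27.5000, 69.2500).
Jacobian J = [[4·x₁·x₂, 2·x₁^2 + 4·x₂], [-8·x₁·x₂ - 3·x₂^2, -4·x₁^2 - 6·x₁·x₂]].
At the point, J = [[18.0000, 12.0000], [-42.7500, -63.0000]] (det J = -621.0000).
Solving J·Δ = −F gives Δ = (1.4517, 0.1141).
Then the next iterate is (x₁, x₂)₁ = (-1.5483, -1.3859).

(-1.5483, -1.3859)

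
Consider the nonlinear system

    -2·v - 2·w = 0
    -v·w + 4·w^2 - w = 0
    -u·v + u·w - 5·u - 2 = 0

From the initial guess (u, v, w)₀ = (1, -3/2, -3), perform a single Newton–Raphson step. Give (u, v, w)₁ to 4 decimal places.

At (1, -3/2, -3): F = (9.0000, 34.5000, -8.5000).
Jacobian J = [[0, -2, -2], [0, -w, -v + 8·w - 1], [-v + w - 5, -u, u]].
At the point, J = [[0.0000, -2.0000, -2.0000], [0.0000, 3.0000, -23.5000], [-6.5000, -1.0000, 1.0000]] (det J = -344.5000).
Solving J·Δ = −F gives Δ = (-1.4427, 2.6887, 1.8113).
Then the next iterate is (u, v, w)₁ = (-0.4427, 1.1887, -1.1887).

(-0.4427, 1.1887, -1.1887)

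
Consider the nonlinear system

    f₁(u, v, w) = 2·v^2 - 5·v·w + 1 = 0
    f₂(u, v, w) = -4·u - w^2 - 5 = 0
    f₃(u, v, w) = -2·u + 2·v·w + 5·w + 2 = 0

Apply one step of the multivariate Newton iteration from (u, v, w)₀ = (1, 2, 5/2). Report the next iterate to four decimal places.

(36.8750, 69.0000, -29.2500)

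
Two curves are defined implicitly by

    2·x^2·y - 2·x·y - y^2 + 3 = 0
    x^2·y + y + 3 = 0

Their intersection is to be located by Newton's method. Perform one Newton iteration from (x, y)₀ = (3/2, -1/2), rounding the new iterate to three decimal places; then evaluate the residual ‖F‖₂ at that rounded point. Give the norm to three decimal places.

0.651

At (3/2, -1/2): F = (2.000, 1.375).
Jacobian J = [[4·x·y - 2·y, 2·x^2 - 2·x - 2·y], [2·x·y, x^2 + 1]].
At the point, J = [[-2.000, 2.500], [-1.500, 3.250]] (det J = -2.750).
Solving J·Δ = −F gives Δ = (1.114, 0.091).
Then the next iterate is (x, y)₁ = (2.614, -0.409).
Re-evaluating at (2.614, -0.409): F = (-0.61842, -0.20370), so ‖F‖₂ = 0.651.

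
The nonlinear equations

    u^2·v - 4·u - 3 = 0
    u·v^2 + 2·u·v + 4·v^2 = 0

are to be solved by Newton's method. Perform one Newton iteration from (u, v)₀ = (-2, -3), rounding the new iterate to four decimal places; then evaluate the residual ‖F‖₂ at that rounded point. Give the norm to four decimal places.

At (-2, -3): F = (-7.0000, 30.0000).
Jacobian J = [[2·u·v - 4, u^2], [v^2 + 2·v, 2·u·v + 2·u + 8·v]].
At the point, J = [[8.0000, 4.0000], [3.0000, -16.0000]] (det J = -140.0000).
Solving J·Δ = −F gives Δ = (-0.0571, 1.8643).
Then the next iterate is (u, v)₁ = (-2.0571, -1.1357).
Re-evaluating at (-2.0571, -1.1357): F = (0.422503, 7.178478), so ‖F‖₂ = 7.1909.

7.1909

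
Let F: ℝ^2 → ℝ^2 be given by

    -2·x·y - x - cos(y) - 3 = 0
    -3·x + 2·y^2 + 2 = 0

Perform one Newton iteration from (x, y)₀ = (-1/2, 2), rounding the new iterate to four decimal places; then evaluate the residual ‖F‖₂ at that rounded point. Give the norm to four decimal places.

6.0410

At (-1/2, 2): F = (-0.083853, 11.5000).
Jacobian J = [[-2·y - 1, -2·x + sin(y)], [-3, 4·y]].
At the point, J = [[-5.0000, 1.909297], [-3.0000, 8.0000]] (det J = -34.272108).
Solving J·Δ = −F gives Δ = (-0.6602, -1.6851).
Then the next iterate is (x, y)₁ = (-1.1602, 0.3149).
Re-evaluating at (-1.1602, 0.3149): F = (-2.059933, 5.678924), so ‖F‖₂ = 6.0410.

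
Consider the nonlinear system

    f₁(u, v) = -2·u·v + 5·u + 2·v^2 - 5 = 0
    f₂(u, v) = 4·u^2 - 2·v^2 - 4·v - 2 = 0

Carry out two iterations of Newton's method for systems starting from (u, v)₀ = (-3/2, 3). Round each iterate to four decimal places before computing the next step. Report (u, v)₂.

At (-3/2, 3): F = (14.5000, -23.0000).
Jacobian J = [[-2·v + 5, -2·u + 4·v], [8·u, -4·v - 4]].
At the point, J = [[-1.0000, 15.0000], [-12.0000, -16.0000]] (det J = 196.0000).
Solving J·Δ = −F gives Δ = (-0.5765, -1.0051).
Then the next iterate is (u, v)₁ = (-2.0765, 1.9949).
Round to (-2.0765, 1.9949) and repeat: F = (0.861572, -0.691443), J = [[1.0102, 12.1326], [-16.6120, -11.9796]].
Δ = (0.0102, -0.0719), so (u, v)₂ = (-2.0663, 1.9230).

(-2.0663, 1.9230)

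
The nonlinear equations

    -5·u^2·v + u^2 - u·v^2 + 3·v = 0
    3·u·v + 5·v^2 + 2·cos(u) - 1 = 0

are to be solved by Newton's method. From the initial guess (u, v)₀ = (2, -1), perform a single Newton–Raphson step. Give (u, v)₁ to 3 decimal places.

At (2, -1): F = (19.000, -2.83229).
Jacobian J = [[-10·u·v + 2·u - v^2, -5·u^2 - 2·u·v + 3], [3·v - 2·sin(u), 3·u + 10·v]].
At the point, J = [[23.000, -13.000], [-4.81859, -4.000]] (det J = -154.64173).
Solving J·Δ = −F gives Δ = (-0.730, 0.171).
Then the next iterate is (u, v)₁ = (1.270, -0.829).

(1.270, -0.829)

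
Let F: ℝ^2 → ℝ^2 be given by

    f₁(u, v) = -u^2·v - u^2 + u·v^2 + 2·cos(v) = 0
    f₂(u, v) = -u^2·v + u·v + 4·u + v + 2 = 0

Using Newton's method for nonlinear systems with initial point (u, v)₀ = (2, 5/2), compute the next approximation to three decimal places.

(3.340, 5.309)

At (2, 5/2): F = (-3.10229, 7.500).
Jacobian J = [[-2·u·v - 2·u + v^2, -u^2 + 2·u·v - 2·sin(v)], [-2·u·v + v + 4, -u^2 + u + 1]].
At the point, J = [[-7.750, 4.80306], [-3.500, -1.000]] (det J = 24.56069).
Solving J·Δ = −F gives Δ = (1.340, 2.809).
Then the next iterate is (u, v)₁ = (3.340, 5.309).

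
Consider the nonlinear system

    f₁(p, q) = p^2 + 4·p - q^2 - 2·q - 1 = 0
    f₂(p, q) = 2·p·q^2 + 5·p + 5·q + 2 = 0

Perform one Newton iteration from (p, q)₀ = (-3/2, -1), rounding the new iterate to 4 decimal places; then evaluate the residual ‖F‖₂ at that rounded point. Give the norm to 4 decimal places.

26.6616

At (-3/2, -1): F = (-3.7500, -13.5000).
Jacobian J = [[2·p + 4, -2·q - 2], [2·q^2 + 5, 4·p·q + 5]].
At the point, J = [[1.0000, 0.0000], [7.0000, 11.0000]] (det J = 11.0000).
Solving J·Δ = −F gives Δ = (3.7500, -1.1591).
Then the next iterate is (p, q)₁ = (2.2500, -2.1591).
Re-evaluating at (2.2500, -2.1591): F = (12.718987, 23.432208), so ‖F‖₂ = 26.6616.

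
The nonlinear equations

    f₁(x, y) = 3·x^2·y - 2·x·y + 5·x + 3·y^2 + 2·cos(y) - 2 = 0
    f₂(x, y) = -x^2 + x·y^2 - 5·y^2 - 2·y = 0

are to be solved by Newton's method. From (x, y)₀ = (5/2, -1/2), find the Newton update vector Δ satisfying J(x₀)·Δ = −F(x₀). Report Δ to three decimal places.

(-1.310, -0.691)

At (5/2, -1/2): F = (6.13017, -5.875).
Jacobian J = [[6·x·y - 2·y + 5, 3·x^2 - 2·x + 6·y - 2·sin(y)], [-2·x + y^2, 2·x·y - 10·y - 2]].
At the point, J = [[-1.500, 11.70885], [-4.750, 0.500]] (det J = 54.86704).
Solving J·Δ = −F gives Δ = (-1.310, -0.691).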